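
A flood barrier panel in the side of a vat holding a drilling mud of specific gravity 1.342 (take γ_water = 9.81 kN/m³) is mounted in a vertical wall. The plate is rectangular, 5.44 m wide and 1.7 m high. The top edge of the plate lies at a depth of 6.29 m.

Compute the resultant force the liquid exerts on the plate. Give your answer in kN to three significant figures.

γ = 1.342 × 9.81 = 13.16502 kN/m³.
The centroid lies 1.7/2 = 0.85 m below the top edge, so the centroid depth is h_c = 6.29 + 0.85 = 7.14 m.
A = 5.44 × 1.7 = 9.248 m².
Resultant F = γ·h_c·A = 13.16502 × 7.14 × 9.248 = 869.296 kN.

F ≈ 869 kN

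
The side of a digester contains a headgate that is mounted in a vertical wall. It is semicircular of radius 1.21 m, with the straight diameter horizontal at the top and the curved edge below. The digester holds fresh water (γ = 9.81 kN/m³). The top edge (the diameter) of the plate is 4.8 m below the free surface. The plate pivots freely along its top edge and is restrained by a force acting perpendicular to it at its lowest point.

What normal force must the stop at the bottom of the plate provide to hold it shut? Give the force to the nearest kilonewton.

P ≈ 53 kN

γ = 9.81 kN/m³.
The centroid of a semicircle lies 4r/(3π) = 0.51354 m from the diameter, here below the top edge, so the centroid depth is h_c = 4.8 + 0.51354 = 5.31354 m.
A = πr²/2 = π × 1.21²/2 = 2.2998 m².
Resultant F = γ·h_c·A = 9.81 × 5.31354 × 2.2998 = 119.879 kN.
I_c = (π/8 − 8/(9π))·r⁴ = 0.109757 × 1.21⁴ = 0.235274 m⁴.
Centre of pressure: y_p = y_c + I_c/(y_c·A) = 5.31354 + 0.235274/(5.31354 × 2.2998) = 5.31354 + 0.0192531 = 5.33279 m along the plane.
The resultant acts 0.51354 + 0.0192531 = 0.532793 m (along the plate) below the hinge at the top edge, so the moment about the hinge is M = F × 0.532793 = 119.879 × 0.532793 = 63.8707 kN·m.
A normal force at the bottom, 1.21 m from the hinge, must supply this moment: P = 63.8707/1.21 = 52.7857 kN.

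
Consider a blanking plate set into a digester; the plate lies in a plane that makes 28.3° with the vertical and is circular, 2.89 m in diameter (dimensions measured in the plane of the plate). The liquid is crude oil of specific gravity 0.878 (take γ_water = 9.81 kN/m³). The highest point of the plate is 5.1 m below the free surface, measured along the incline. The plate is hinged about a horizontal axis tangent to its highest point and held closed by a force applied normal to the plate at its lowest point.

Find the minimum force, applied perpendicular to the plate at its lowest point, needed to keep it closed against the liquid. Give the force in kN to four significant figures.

P ≈ 171.8 kN

γ = 0.878 × 9.81 = 8.61318 kN/m³.
The plate makes 28.3° with the vertical, i.e. θ = 90° − 28.3° = 61.7° to the horizontal. Measuring y along the incline from the free-surface line, vertical depth h = y·sinθ with sinθ = 0.880477.
The centroid is at the centre, 1.445 m below the top of the plate, so y_c = 5.1 + 1.445 = 6.545 m and h_c = 6.545 × 0.880477 = 5.76272 m.
A = π(1.445)² = 6.55972 m².
Resultant F = γ·h_c·A = 8.61318 × 5.76272 × 6.55972 = 325.594 kN.
I_c = πr⁴/4 = π × 1.445⁴/4 = 3.42422 m⁴.
Centre of pressure: y_p = y_c + I_c/(y_c·A) = 6.545 + 3.42422/(6.545 × 6.55972) = 6.545 + 0.0797566 = 6.62476 m along the plane.
The resultant acts 1.445 + 0.0797566 = 1.52476 m (along the plate) below the hinge at the top edge, so the moment about the hinge is M = F × 1.52476 = 325.594 × 1.52476 = 496.453 kN·m.
A normal force at the bottom, 2.89 m from the hinge, must supply this moment: P = 496.453/2.89 = 171.783 kN.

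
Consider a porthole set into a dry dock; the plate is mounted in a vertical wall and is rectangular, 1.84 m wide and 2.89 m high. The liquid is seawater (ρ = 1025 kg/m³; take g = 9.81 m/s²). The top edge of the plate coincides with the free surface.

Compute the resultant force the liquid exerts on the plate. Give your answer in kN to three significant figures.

F ≈ 77.3 kN

γ = ρg = 1025 × 9.81 / 1000 = 10.05525 kN/m³.
The centroid lies 2.89/2 = 1.445 m below the top edge, so the centroid depth is h_c = 1.445 m.
A = 1.84 × 2.89 = 5.3176 m².
Resultant F = γ·h_c·A = 10.05525 × 1.445 × 5.3176 = 77.2639 kN.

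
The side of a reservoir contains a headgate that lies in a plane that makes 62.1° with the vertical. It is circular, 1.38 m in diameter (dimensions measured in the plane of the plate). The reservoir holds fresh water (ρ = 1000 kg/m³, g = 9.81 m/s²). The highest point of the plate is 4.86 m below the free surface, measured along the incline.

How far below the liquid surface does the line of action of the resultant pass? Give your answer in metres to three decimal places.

γ = ρg = 1000 × 9.81 = 9810 N/m³ = 9.81 kN/m³.
The plate makes 62.1° with the vertical, i.e. θ = 90° − 62.1° = 27.9° to the horizontal. Measuring y along the incline from the free-surface line, vertical depth h = y·sinθ with sinθ = 0.467930.
The centroid is at the centre, 0.69 m below the top of the plate, so y_c = 4.86 + 0.69 = 5.55 m and h_c = 5.55 × 0.467930 = 2.59701 m.
A = π(0.69)² = 1.49571 m².
Resultant F = γ·h_c·A = 9.81 × 2.59701 × 1.49571 = 38.1057 kN.
I_c = πr⁴/4 = π × 0.69⁴/4 = 0.178027 m⁴.
Centre of pressure: y_p = y_c + I_c/(y_c·A) = 5.55 + 0.178027/(5.55 × 1.49571) = 5.55 + 0.021446 = 5.57145 m along the plane.
Vertically, h_p = y_p·sinθ = 5.57145 × 0.467930 = 2.60705 m.

h_p = 2.607 m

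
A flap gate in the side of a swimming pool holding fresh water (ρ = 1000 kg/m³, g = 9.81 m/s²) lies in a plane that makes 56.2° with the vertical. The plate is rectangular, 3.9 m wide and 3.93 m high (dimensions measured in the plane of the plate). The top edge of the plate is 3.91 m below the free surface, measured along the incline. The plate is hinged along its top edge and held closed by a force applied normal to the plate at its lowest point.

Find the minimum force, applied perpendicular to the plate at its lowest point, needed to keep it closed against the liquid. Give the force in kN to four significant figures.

P ≈ 273.1 kN

γ = ρg = 1000 × 9.81 = 9810 N/m³ = 9.81 kN/m³.
The plate makes 56.2° with the vertical, i.e. θ = 90° − 56.2° = 33.8° to the horizontal. Measuring y along the incline from the free-surface line, vertical depth h = y·sinθ with sinθ = 0.556296.
The centroid lies 3.93/2 = 1.965 m below the top edge, so y_c = 3.91 + 1.965 = 5.875 m and h_c = 5.875 × 0.556296 = 3.26824 m.
A = 3.9 × 3.93 = 15.327 m².
Resultant F = γ·h_c·A = 9.81 × 3.26824 × 15.327 = 491.406 kN.
I_c = b·h³/12 = 3.9 × 3.93³/12 = 19.727 m⁴.
Centre of pressure: y_p = y_c + I_c/(y_c·A) = 5.875 + 19.727/(5.875 × 15.327) = 5.875 + 0.219077 = 6.09408 m along the plane.
The resultant acts 1.965 + 0.219077 = 2.18408 m (along the plate) below the hinge at the top edge, so the moment about the hinge is M = F × 2.18408 = 491.406 × 2.18408 = 1073.27 kN·m.
A normal force at the bottom, 3.93 m from the hinge, must supply this moment: P = 1073.27/3.93 = 273.097 kN.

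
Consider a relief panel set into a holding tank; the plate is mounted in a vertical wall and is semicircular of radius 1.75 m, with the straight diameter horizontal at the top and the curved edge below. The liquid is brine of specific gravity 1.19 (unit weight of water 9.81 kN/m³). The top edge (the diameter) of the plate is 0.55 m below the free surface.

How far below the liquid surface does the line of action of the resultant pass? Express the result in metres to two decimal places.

γ = 1.19 × 9.81 = 11.6739 kN/m³.
The centroid of a semicircle lies 4r/(3π) = 0.742723 m from the diameter, here below the top edge, so the centroid depth is h_c = 0.55 + 0.742723 = 1.29272 m.
A = πr²/2 = π × 1.75²/2 = 4.81056 m².
Resultant F = γ·h_c·A = 11.6739 × 1.29272 × 4.81056 = 72.5966 kN.
I_c = (π/8 − 8/(9π))·r⁴ = 0.109757 × 1.75⁴ = 1.0294 m⁴.
Centre of pressure: y_p = y_c + I_c/(y_c·A) = 1.29272 + 1.0294/(1.29272 × 4.81056) = 1.29272 + 0.165533 = 1.45825 m along the plane.

h_p = 1.46 m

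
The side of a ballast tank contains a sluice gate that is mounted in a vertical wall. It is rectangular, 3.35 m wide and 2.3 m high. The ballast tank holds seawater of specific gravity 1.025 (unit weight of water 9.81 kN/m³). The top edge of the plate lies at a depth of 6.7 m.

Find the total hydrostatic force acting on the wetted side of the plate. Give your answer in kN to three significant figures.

F ≈ 608 kN

γ = 1.025 × 9.81 = 10.05525 kN/m³.
The centroid lies 2.3/2 = 1.15 m below the top edge, so the centroid depth is h_c = 6.7 + 1.15 = 7.85 m.
A = 3.35 × 2.3 = 7.705 m².
Resultant F = γ·h_c·A = 10.05525 × 7.85 × 7.705 = 608.184 kN.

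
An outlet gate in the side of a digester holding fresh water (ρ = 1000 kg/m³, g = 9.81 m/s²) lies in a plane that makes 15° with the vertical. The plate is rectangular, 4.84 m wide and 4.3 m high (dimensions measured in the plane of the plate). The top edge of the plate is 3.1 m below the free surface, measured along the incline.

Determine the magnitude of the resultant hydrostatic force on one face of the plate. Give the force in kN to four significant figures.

F ≈ 1035 kN

γ = ρg = 1000 × 9.81 = 9810 N/m³ = 9.81 kN/m³.
The plate makes 15° with the vertical, i.e. θ = 90° − 15° = 75° to the horizontal. Measuring y along the incline from the free-surface line, vertical depth h = y·sinθ with sinθ = 0.965926.
The centroid lies 4.3/2 = 2.15 m below the top edge, so y_c = 3.1 + 2.15 = 5.25 m and h_c = 5.25 × 0.965926 = 5.07111 m.
A = 4.84 × 4.3 = 20.812 m².
Resultant F = γ·h_c·A = 9.81 × 5.07111 × 20.812 = 1035.35 kN.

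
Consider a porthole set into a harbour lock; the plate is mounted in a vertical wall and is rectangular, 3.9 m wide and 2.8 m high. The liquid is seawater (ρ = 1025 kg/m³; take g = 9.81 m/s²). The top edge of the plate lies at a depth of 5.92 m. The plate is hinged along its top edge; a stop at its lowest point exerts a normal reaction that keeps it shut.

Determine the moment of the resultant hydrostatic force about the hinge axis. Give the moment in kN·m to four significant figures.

γ = ρg = 1025 × 9.81 / 1000 = 10.05525 kN/m³.
The centroid lies 2.8/2 = 1.4 m below the top edge, so the centroid depth is h_c = 5.92 + 1.4 = 7.32 m.
A = 3.9 × 2.8 = 10.92 m².
Resultant F = γ·h_c·A = 10.05525 × 7.32 × 10.92 = 803.76 kN.
I_c = b·h³/12 = 3.9 × 2.8³/12 = 7.1344 m⁴.
Centre of pressure: y_p = y_c + I_c/(y_c·A) = 7.32 + 7.1344/(7.32 × 10.92) = 7.32 + 0.0892532 = 7.40925 m along the plane.
The resultant acts 1.4 + 0.0892532 = 1.48925 m (along the plate) below the hinge at the top edge, so the moment about the hinge is M = F × 1.48925 = 803.76 × 1.48925 = 1197 kN·m.

M ≈ 1197 kN·m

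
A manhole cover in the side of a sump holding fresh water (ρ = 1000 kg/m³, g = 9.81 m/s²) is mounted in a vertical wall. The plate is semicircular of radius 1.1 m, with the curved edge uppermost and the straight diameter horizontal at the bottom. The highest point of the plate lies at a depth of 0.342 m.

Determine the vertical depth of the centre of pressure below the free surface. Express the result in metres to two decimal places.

h_p = 1.06 m

γ = ρg = 1000 × 9.81 = 9810 N/m³ = 9.81 kN/m³.
The centroid lies 4r/(3π) = 0.466854 m above the diameter, so r − 4r/(3π) = 1.1 − 0.466854 = 0.633146 m below the topmost point, so the centroid depth is h_c = 0.342 + 0.633146 = 0.975146 m.
A = πr²/2 = π × 1.1²/2 = 1.90066 m².
Resultant F = γ·h_c·A = 9.81 × 0.975146 × 1.90066 = 18.1821 kN.
I_c = (π/8 − 8/(9π))·r⁴ = 0.109757 × 1.1⁴ = 0.160695 m⁴.
Centre of pressure: y_p = y_c + I_c/(y_c·A) = 0.975146 + 0.160695/(0.975146 × 1.90066) = 0.975146 + 0.0867018 = 1.06185 m along the plane.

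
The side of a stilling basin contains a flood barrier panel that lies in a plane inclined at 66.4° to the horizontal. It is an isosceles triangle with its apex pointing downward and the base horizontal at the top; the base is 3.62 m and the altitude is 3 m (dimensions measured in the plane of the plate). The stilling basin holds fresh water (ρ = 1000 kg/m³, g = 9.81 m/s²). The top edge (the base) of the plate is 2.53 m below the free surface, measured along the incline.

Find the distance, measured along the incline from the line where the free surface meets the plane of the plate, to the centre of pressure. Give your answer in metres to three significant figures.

γ = ρg = 1000 × 9.81 = 9810 N/m³ = 9.81 kN/m³.
Let θ = 66.4° be the plate's angle to the horizontal; measure y along the incline from where the plane meets the free surface. Vertical depth h = y·sinθ with sinθ = 0.916363.
With the apex down, the centroid sits h/3 = 3/3 = 1 m below the base (the top edge), so y_c = 2.53 + 1 = 3.53 m and h_c = 3.53 × 0.916363 = 3.23476 m.
A = ½ × 3.62 × 3 = 5.43 m².
Resultant F = γ·h_c·A = 9.81 × 3.23476 × 5.43 = 172.31 kN.
I_c = b·h³/36 = 3.62 × 3³/36 = 2.715 m⁴.
Centre of pressure: y_p = y_c + I_c/(y_c·A) = 3.53 + 2.715/(3.53 × 5.43) = 3.53 + 0.141643 = 3.67164 m along the plane.

y_p = 3.67 m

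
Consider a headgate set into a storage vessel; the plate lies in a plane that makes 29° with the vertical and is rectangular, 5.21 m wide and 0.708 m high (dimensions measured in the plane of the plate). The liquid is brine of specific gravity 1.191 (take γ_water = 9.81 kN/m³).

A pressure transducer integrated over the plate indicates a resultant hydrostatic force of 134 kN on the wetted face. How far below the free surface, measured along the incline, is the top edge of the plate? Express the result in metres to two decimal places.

γ = 1.191 × 9.81 = 11.68371 kN/m³.
A = 5.21 × 0.708 = 3.68868 m².
From F = γ·h_c·A, the centroid depth is h_c = 134/(11.68371 × 3.68868) = 3.10923 m.
The plate makes 29° with the vertical, i.e. θ = 90° − 29° = 61° to the horizontal. Measuring y along the incline from the free-surface line, vertical depth h = y·sinθ with sinθ = 0.874620.
Along the incline, y_c = h_c/sinθ = 3.10923/0.874620 = 3.55495 m.
The centroid lies 0.708/2 = 0.354 m below the top edge, so the top edge sits at y_top = 3.55495 − 0.354 = 3.20095 m along the incline.

y_top ≈ 3.20 m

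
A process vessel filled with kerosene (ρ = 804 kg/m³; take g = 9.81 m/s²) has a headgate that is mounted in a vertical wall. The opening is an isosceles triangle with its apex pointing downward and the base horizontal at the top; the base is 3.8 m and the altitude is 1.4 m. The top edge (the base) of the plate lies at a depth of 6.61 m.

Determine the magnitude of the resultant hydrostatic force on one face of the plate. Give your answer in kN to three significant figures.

F ≈ 148 kN

γ = ρg = 804 × 9.81 / 1000 = 7.88724 kN/m³.
With the apex down, the centroid sits h/3 = 1.4/3 = 0.466667 m below the base (the top edge), so the centroid depth is h_c = 6.61 + 0.466667 = 7.07667 m.
A = ½ × 3.8 × 1.4 = 2.66 m².
Resultant F = γ·h_c·A = 7.88724 × 7.07667 × 2.66 = 148.469 kN.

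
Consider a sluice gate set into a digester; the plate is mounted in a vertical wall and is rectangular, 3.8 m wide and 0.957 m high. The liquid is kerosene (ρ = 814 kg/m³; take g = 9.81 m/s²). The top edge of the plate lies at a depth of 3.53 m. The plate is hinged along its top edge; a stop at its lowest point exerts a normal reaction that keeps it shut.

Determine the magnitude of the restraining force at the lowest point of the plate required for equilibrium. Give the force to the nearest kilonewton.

P ≈ 61 kN

γ = ρg = 814 × 9.81 / 1000 = 7.98534 kN/m³.
The centroid lies 0.957/2 = 0.4785 m below the top edge, so the centroid depth is h_c = 3.53 + 0.4785 = 4.0085 m.
A = 3.8 × 0.957 = 3.6366 m².
Resultant F = γ·h_c·A = 7.98534 × 4.0085 × 3.6366 = 116.405 kN.
I_c = b·h³/12 = 3.8 × 0.957³/12 = 0.277548 m⁴.
Centre of pressure: y_p = y_c + I_c/(y_c·A) = 4.0085 + 0.277548/(4.0085 × 3.6366) = 4.0085 + 0.0190397 = 4.02754 m along the plane.
The resultant acts 0.4785 + 0.0190397 = 0.49754 m (along the plate) below the hinge at the top edge, so the moment about the hinge is M = F × 0.49754 = 116.405 × 0.49754 = 57.9161 kN·m.
A normal force at the bottom, 0.957 m from the hinge, must supply this moment: P = 57.9161/0.957 = 60.5184 kN.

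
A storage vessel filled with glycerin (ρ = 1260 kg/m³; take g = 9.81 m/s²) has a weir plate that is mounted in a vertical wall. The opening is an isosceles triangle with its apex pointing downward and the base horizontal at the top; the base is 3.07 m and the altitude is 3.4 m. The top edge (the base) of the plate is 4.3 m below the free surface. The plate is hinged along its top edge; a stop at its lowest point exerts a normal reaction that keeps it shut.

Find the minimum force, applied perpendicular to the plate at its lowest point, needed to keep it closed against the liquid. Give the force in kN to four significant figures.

P ≈ 129.0 kN

γ = ρg = 1260 × 9.81 / 1000 = 12.3606 kN/m³.
With the apex down, the centroid sits h/3 = 3.4/3 = 1.13333 m below the base (the top edge), so the centroid depth is h_c = 4.3 + 1.13333 = 5.43333 m.
A = ½ × 3.07 × 3.4 = 5.219 m².
Resultant F = γ·h_c·A = 12.3606 × 5.43333 × 5.219 = 350.504 kN.
I_c = b·h³/36 = 3.07 × 3.4³/36 = 3.35176 m⁴.
Centre of pressure: y_p = y_c + I_c/(y_c·A) = 5.43333 + 3.35176/(5.43333 × 5.219) = 5.43333 + 0.118201 = 5.55153 m along the plane.
The resultant acts 1.13333 + 0.118201 = 1.25153 m (along the plate) below the hinge at the top edge, so the moment about the hinge is M = F × 1.25153 = 350.504 × 1.25153 = 438.666 kN·m.
A normal force at the bottom, 3.4 m from the hinge, must supply this moment: P = 438.666/3.4 = 129.019 kN.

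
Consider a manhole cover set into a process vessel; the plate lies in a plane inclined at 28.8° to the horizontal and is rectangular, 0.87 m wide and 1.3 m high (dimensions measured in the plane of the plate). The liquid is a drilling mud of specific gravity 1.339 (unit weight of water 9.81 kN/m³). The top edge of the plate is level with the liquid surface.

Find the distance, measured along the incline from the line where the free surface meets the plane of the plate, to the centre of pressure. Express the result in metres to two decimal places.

y_p = 0.87 m

γ = 1.339 × 9.81 = 13.13559 kN/m³.
Let θ = 28.8° be the plate's angle to the horizontal; measure y along the incline from where the plane meets the free surface. Vertical depth h = y·sinθ with sinθ = 0.481754.
The centroid lies 1.3/2 = 0.65 m below the top edge, so y_c = 0.65 m and h_c = 0.65 × 0.481754 = 0.31314 m.
A = 0.87 × 1.3 = 1.131 m².
Resultant F = γ·h_c·A = 13.13559 × 0.31314 × 1.131 = 4.65212 kN.
I_c = b·h³/12 = 0.87 × 1.3³/12 = 0.159283 m⁴.
Centre of pressure: y_p = y_c + I_c/(y_c·A) = 0.65 + 0.159283/(0.65 × 1.131) = 0.65 + 0.216667 = 0.866667 m along the plane.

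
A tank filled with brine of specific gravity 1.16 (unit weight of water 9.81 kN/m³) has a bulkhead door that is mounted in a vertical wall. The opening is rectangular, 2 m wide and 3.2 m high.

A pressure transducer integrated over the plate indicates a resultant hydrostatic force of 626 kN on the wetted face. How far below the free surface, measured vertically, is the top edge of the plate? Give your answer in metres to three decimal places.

d_top ≈ 6.995 m

γ = 1.16 × 9.81 = 11.3796 kN/m³.
A = 2 × 3.2 = 6.4 m².
From F = γ·h_c·A, the centroid depth is h_c = 626/(11.3796 × 6.4) = 8.59543 m.
The centroid lies 3.2/2 = 1.6 m below the top edge, so the top edge sits at h_top = 8.59543 − 1.6 = 6.99543 m below the surface.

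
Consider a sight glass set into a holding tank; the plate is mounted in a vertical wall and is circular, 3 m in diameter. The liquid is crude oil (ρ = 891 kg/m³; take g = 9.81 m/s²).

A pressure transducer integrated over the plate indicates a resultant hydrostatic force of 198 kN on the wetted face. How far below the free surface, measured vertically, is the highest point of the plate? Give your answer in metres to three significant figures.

d_top ≈ 1.70 m

γ = ρg = 891 × 9.81 / 1000 = 8.74071 kN/m³.
A = π(1.5)² = 7.06858 m².
From F = γ·h_c·A, the centroid depth is h_c = 198/(8.74071 × 7.06858) = 3.20469 m.
The centroid is at the centre, 1.5 m below the top of the plate, so the highest point sits at h_top = 3.20469 − 1.5 = 1.70469 m below the surface.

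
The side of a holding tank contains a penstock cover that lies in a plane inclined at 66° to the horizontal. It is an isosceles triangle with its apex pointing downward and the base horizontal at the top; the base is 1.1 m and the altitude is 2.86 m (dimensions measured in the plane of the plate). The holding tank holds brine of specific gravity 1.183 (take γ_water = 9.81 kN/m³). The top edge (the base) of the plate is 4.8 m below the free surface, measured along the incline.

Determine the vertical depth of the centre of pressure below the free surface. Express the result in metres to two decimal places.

γ = 1.183 × 9.81 = 11.60523 kN/m³.
Let θ = 66° be the plate's angle to the horizontal; measure y along the incline from where the plane meets the free surface. Vertical depth h = y·sinθ with sinθ = 0.913545.
With the apex down, the centroid sits h/3 = 2.86/3 = 0.953333 m below the base (the top edge), so y_c = 4.8 + 0.953333 = 5.75333 m and h_c = 5.75333 × 0.913545 = 5.25593 m.
A = ½ × 1.1 × 2.86 = 1.573 m².
Resultant F = γ·h_c·A = 11.60523 × 5.25593 × 1.573 = 95.9471 kN.
I_c = b·h³/36 = 1.1 × 2.86³/36 = 0.714806 m⁴.
Centre of pressure: y_p = y_c + I_c/(y_c·A) = 5.75333 + 0.714806/(5.75333 × 1.573) = 5.75333 + 0.0789842 = 5.83231 m along the plane.
Vertically, h_p = y_p·sinθ = 5.83231 × 0.913545 = 5.32808 m.

h_p = 5.33 m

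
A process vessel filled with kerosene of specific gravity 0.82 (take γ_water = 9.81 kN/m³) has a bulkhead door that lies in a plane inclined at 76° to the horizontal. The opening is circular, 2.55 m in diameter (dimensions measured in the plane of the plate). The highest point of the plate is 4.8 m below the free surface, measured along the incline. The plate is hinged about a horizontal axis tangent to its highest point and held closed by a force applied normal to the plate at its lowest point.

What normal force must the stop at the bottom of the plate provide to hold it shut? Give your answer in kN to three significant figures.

γ = 0.82 × 9.81 = 8.0442 kN/m³.
Let θ = 76° be the plate's angle to the horizontal; measure y along the incline from where the plane meets the free surface. Vertical depth h = y·sinθ with sinθ = 0.970296.
The centroid is at the centre, 1.275 m below the top of the plate, so y_c = 4.8 + 1.275 = 6.075 m and h_c = 6.075 × 0.970296 = 5.89455 m.
A = π(1.275)² = 5.10705 m².
Resultant F = γ·h_c·A = 8.0442 × 5.89455 × 5.10705 = 242.161 kN.
I_c = πr⁴/4 = π × 1.275⁴/4 = 2.07554 m⁴.
Centre of pressure: y_p = y_c + I_c/(y_c·A) = 6.075 + 2.07554/(6.075 × 5.10705) = 6.075 + 0.0668982 = 6.1419 m along the plane.
The resultant acts 1.275 + 0.0668982 = 1.3419 m (along the plate) below the hinge at the top edge, so the moment about the hinge is M = F × 1.3419 = 242.161 × 1.3419 = 324.956 kN·m.
A normal force at the bottom, 2.55 m from the hinge, must supply this moment: P = 324.956/2.55 = 127.434 kN.

P ≈ 127 kN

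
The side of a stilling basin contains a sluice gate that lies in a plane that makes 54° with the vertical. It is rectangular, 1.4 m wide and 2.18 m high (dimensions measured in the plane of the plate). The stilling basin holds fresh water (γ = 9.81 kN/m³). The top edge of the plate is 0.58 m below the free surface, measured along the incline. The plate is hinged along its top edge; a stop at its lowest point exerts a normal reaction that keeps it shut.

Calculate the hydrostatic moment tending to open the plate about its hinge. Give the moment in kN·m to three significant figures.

M ≈ 39.0 kN·m

γ = 9.81 kN/m³.
The plate makes 54° with the vertical, i.e. θ = 90° − 54° = 36° to the horizontal. Measuring y along the incline from the free-surface line, vertical depth h = y·sinθ with sinθ = 0.587785.
The centroid lies 2.18/2 = 1.09 m below the top edge, so y_c = 0.58 + 1.09 = 1.67 m and h_c = 1.67 × 0.587785 = 0.981601 m.
A = 1.4 × 2.18 = 3.052 m².
Resultant F = γ·h_c·A = 9.81 × 0.981601 × 3.052 = 29.3893 kN.
I_c = b·h³/12 = 1.4 × 2.18³/12 = 1.20869 m⁴.
Centre of pressure: y_p = y_c + I_c/(y_c·A) = 1.67 + 1.20869/(1.67 × 3.052) = 1.67 + 0.237145 = 1.90714 m along the plane.
The resultant acts 1.09 + 0.237145 = 1.32715 m (along the plate) below the hinge at the top edge, so the moment about the hinge is M = F × 1.32715 = 29.3893 × 1.32715 = 39.004 kN·m.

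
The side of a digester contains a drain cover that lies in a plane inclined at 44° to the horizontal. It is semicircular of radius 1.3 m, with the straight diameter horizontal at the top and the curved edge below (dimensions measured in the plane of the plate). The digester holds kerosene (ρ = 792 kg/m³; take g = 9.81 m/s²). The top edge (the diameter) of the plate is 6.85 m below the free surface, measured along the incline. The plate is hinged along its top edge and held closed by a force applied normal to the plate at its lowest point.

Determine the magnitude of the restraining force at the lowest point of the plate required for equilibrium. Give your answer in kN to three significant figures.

P ≈ 46.3 kN

γ = ρg = 792 × 9.81 / 1000 = 7.76952 kN/m³.
Let θ = 44° be the plate's angle to the horizontal; measure y along the incline from where the plane meets the free surface. Vertical depth h = y·sinθ with sinθ = 0.694658.
The centroid of a semicircle lies 4r/(3π) = 0.551737 m from the diameter, here below the top edge, so y_c = 6.85 + 0.551737 = 7.40174 m and h_c = 7.40174 × 0.694658 = 5.14168 m.
A = πr²/2 = π × 1.3²/2 = 2.65465 m².
Resultant F = γ·h_c·A = 7.76952 × 5.14168 × 2.65465 = 106.049 kN.
I_c = (π/8 − 8/(9π))·r⁴ = 0.109757 × 1.3⁴ = 0.313477 m⁴.
Centre of pressure: y_p = y_c + I_c/(y_c·A) = 7.40174 + 0.313477/(7.40174 × 2.65465) = 7.40174 + 0.0159538 = 7.41769 m along the plane.
The resultant acts 0.551737 + 0.0159538 = 0.567691 m (along the plate) below the hinge at the top edge, so the moment about the hinge is M = F × 0.567691 = 106.049 × 0.567691 = 60.2031 kN·m.
A normal force at the bottom, 1.3 m from the hinge, must supply this moment: P = 60.2031/1.3 = 46.3101 kN.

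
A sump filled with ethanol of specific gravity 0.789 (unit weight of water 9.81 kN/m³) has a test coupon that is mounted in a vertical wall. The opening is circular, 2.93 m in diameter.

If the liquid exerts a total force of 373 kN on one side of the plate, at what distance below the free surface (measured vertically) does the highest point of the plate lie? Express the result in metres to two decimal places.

γ = 0.789 × 9.81 = 7.74009 kN/m³.
A = π(1.465)² = 6.74256 m².
From F = γ·h_c·A, the centroid depth is h_c = 373/(7.74009 × 6.74256) = 7.14723 m.
The centroid is at the centre, 1.465 m below the top of the plate, so the highest point sits at h_top = 7.14723 − 1.465 = 5.68223 m below the surface.

d_top ≈ 5.68 m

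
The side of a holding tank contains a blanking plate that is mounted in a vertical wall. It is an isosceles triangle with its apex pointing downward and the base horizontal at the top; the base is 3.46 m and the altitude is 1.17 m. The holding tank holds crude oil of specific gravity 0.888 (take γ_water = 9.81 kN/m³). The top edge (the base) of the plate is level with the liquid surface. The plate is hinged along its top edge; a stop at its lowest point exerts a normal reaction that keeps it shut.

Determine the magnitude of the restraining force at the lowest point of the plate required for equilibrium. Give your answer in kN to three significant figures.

P ≈ 3.44 kN

γ = 0.888 × 9.81 = 8.71128 kN/m³.
With the apex down, the centroid sits h/3 = 1.17/3 = 0.39 m below the base (the top edge), so the centroid depth is h_c = 0.39 m.
A = ½ × 3.46 × 1.17 = 2.0241 m².
Resultant F = γ·h_c·A = 8.71128 × 0.39 × 2.0241 = 6.87668 kN.
I_c = b·h³/36 = 3.46 × 1.17³/36 = 0.153933 m⁴.
Centre of pressure: y_p = y_c + I_c/(y_c·A) = 0.39 + 0.153933/(0.39 × 2.0241) = 0.39 + 0.195 = 0.585 m along the plane.
The resultant acts 0.39 + 0.195 = 0.585 m (along the plate) below the hinge at the top edge, so the moment about the hinge is M = F × 0.585 = 6.87668 × 0.585 = 4.02286 kN·m.
A normal force at the bottom, 1.17 m from the hinge, must supply this moment: P = 4.02286/1.17 = 3.43834 kN.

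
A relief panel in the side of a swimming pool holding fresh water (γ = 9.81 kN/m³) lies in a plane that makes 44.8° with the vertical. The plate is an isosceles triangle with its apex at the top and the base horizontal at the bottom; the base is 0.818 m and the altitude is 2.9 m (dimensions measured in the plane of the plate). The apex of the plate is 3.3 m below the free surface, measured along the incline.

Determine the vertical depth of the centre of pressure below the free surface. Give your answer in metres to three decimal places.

γ = 9.81 kN/m³.
The plate makes 44.8° with the vertical, i.e. θ = 90° − 44.8° = 45.2° to the horizontal. Measuring y along the incline from the free-surface line, vertical depth h = y·sinθ with sinθ = 0.709571.
With the apex up, the centroid sits 2h/3 = 2 × 2.9/3 = 1.93333 m below the apex, so y_c = 3.3 + 1.93333 = 5.23333 m and h_c = 5.23333 × 0.709571 = 3.71342 m.
A = ½ × 0.818 × 2.9 = 1.1861 m².
Resultant F = γ·h_c·A = 9.81 × 3.71342 × 1.1861 = 43.208 kN.
I_c = b·h³/36 = 0.818 × 2.9³/36 = 0.554172 m⁴.
Centre of pressure: y_p = y_c + I_c/(y_c·A) = 5.23333 + 0.554172/(5.23333 × 1.1861) = 5.23333 + 0.0892781 = 5.32261 m along the plane.
Vertically, h_p = y_p·sinθ = 5.32261 × 0.709571 = 3.77677 m.

h_p = 3.777 m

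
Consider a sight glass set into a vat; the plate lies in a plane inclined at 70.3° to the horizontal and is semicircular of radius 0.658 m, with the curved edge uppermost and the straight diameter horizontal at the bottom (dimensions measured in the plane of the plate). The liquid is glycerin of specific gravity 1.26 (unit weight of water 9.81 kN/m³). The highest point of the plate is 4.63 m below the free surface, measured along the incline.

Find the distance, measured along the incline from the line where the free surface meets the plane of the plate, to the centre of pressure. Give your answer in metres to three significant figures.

y_p = 5.01 m

γ = 1.26 × 9.81 = 12.3606 kN/m³.
Let θ = 70.3° be the plate's angle to the horizontal; measure y along the incline from where the plane meets the free surface. Vertical depth h = y·sinθ with sinθ = 0.941471.
The centroid lies 4r/(3π) = 0.279264 m above the diameter, so r − 4r/(3π) = 0.658 − 0.279264 = 0.378736 m below the topmost point, so y_c = 4.63 + 0.378736 = 5.00874 m and h_c = 5.00874 × 0.941471 = 4.71558 m.
A = πr²/2 = π × 0.658²/2 = 0.680098 m².
Resultant F = γ·h_c·A = 12.3606 × 4.71558 × 0.680098 = 39.6411 kN.
I_c = (π/8 − 8/(9π))·r⁴ = 0.109757 × 0.658⁴ = 0.0205748 m⁴.
Centre of pressure: y_p = y_c + I_c/(y_c·A) = 5.00874 + 0.0205748/(5.00874 × 0.680098) = 5.00874 + 0.00603998 = 5.01478 m along the plane.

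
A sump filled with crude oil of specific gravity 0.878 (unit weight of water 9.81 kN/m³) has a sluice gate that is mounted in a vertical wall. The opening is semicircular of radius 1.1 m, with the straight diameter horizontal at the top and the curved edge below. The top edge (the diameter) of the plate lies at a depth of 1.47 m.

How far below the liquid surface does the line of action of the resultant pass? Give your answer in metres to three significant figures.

h_p = 1.98 m

γ = 0.878 × 9.81 = 8.61318 kN/m³.
The centroid of a semicircle lies 4r/(3π) = 0.466854 m from the diameter, here below the top edge, so the centroid depth is h_c = 1.47 + 0.466854 = 1.93685 m.
A = πr²/2 = π × 1.1²/2 = 1.90066 m².
Resultant F = γ·h_c·A = 8.61318 × 1.93685 × 1.90066 = 31.7076 kN.
I_c = (π/8 − 8/(9π))·r⁴ = 0.109757 × 1.1⁴ = 0.160695 m⁴.
Centre of pressure: y_p = y_c + I_c/(y_c·A) = 1.93685 + 0.160695/(1.93685 × 1.90066) = 1.93685 + 0.0436518 = 1.9805 m along the plane.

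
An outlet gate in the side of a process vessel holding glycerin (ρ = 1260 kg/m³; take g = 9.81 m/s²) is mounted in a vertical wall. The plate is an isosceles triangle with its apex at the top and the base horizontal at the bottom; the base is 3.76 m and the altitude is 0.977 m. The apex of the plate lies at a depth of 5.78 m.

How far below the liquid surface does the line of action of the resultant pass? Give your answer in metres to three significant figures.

γ = ρg = 1260 × 9.81 / 1000 = 12.3606 kN/m³.
With the apex up, the centroid sits 2h/3 = 2 × 0.977/3 = 0.651333 m below the apex, so the centroid depth is h_c = 5.78 + 0.651333 = 6.43133 m.
A = ½ × 3.76 × 0.977 = 1.83676 m².
Resultant F = γ·h_c·A = 12.3606 × 6.43133 × 1.83676 = 146.013 kN.
I_c = b·h³/36 = 3.76 × 0.977³/36 = 0.0974023 m⁴.
Centre of pressure: y_p = y_c + I_c/(y_c·A) = 6.43133 + 0.0974023/(6.43133 × 1.83676) = 6.43133 + 0.00824548 = 6.43958 m along the plane.

h_p = 6.44 m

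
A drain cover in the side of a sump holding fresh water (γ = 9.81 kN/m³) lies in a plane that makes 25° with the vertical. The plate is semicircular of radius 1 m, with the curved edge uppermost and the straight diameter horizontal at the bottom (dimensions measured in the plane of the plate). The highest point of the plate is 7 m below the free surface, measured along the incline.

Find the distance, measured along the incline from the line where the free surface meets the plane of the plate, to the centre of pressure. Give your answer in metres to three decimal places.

γ = 9.81 kN/m³.
The plate makes 25° with the vertical, i.e. θ = 90° − 25° = 65° to the horizontal. Measuring y along the incline from the free-surface line, vertical depth h = y·sinθ with sinθ = 0.906308.
The centroid lies 4r/(3π) = 0.424413 m above the diameter, so r − 4r/(3π) = 1 − 0.424413 = 0.575587 m below the topmost point, so y_c = 7 + 0.575587 = 7.57559 m and h_c = 7.57559 × 0.906308 = 6.86582 m.
A = πr²/2 = π × 1²/2 = 1.5708 m².
Resultant F = γ·h_c·A = 9.81 × 6.86582 × 1.5708 = 105.799 kN.
I_c = (π/8 − 8/(9π))·r⁴ = 0.109757 × 1⁴ = 0.109757 m⁴.
Centre of pressure: y_p = y_c + I_c/(y_c·A) = 7.57559 + 0.109757/(7.57559 × 1.5708) = 7.57559 + 0.00922348 = 7.58481 m along the plane.

y_p = 7.585 m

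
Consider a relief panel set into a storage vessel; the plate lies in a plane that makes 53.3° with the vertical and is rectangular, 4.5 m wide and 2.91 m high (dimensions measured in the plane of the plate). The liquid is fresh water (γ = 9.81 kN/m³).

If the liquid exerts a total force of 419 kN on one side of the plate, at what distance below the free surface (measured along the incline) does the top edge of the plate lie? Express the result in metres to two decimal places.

γ = 9.81 kN/m³.
A = 4.5 × 2.91 = 13.095 m².
From F = γ·h_c·A, the centroid depth is h_c = 419/(9.81 × 13.095) = 3.26167 m.
The plate makes 53.3° with the vertical, i.e. θ = 90° − 53.3° = 36.7° to the horizontal. Measuring y along the incline from the free-surface line, vertical depth h = y·sinθ with sinθ = 0.597625.
Along the incline, y_c = h_c/sinθ = 3.26167/0.597625 = 5.45772 m.
The centroid lies 2.91/2 = 1.455 m below the top edge, so the top edge sits at y_top = 5.45772 − 1.455 = 4.00272 m along the incline.

y_top ≈ 4.00 m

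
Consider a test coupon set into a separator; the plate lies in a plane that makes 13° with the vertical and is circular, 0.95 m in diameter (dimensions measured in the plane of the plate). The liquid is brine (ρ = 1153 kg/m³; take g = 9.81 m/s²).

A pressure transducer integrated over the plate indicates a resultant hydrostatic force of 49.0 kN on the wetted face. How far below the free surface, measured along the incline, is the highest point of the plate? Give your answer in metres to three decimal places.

γ = ρg = 1153 × 9.81 / 1000 = 11.31093 kN/m³.
A = π(0.475)² = 0.708822 m².
From F = γ·h_c·A, the centroid depth is h_c = 49.0/(11.31093 × 0.708822) = 6.11168 m.
The plate makes 13° with the vertical, i.e. θ = 90° − 13° = 77° to the horizontal. Measuring y along the incline from the free-surface line, vertical depth h = y·sinθ with sinθ = 0.974370.
Along the incline, y_c = h_c/sinθ = 6.11168/0.974370 = 6.27244 m.
The centroid is at the centre, 0.475 m below the top of the plate, so the highest point sits at y_top = 6.27244 − 0.475 = 5.79744 m along the incline.

y_top ≈ 5.797 m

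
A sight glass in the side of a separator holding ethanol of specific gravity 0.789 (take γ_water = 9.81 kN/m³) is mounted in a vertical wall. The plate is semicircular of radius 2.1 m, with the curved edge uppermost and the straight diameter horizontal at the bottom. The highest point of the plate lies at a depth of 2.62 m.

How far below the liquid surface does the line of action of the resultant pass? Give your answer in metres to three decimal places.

h_p = 3.909 m

γ = 0.789 × 9.81 = 7.74009 kN/m³.
The centroid lies 4r/(3π) = 0.891268 m above the diameter, so r − 4r/(3π) = 2.1 − 0.891268 = 1.20873 m below the topmost point, so the centroid depth is h_c = 2.62 + 1.20873 = 3.82873 m.
A = πr²/2 = π × 2.1²/2 = 6.92721 m².
Resultant F = γ·h_c·A = 7.74009 × 3.82873 × 6.92721 = 205.286 kN.
I_c = (π/8 − 8/(9π))·r⁴ = 0.109757 × 2.1⁴ = 2.13457 m⁴.
Centre of pressure: y_p = y_c + I_c/(y_c·A) = 3.82873 + 2.13457/(3.82873 × 6.92721) = 3.82873 + 0.0804817 = 3.90921 m along the plane.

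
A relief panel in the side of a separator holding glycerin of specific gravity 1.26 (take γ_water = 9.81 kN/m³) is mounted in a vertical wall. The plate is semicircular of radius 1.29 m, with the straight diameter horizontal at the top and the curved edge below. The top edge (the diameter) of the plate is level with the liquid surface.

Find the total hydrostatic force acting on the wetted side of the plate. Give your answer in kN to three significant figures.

F ≈ 17.7 kN

γ = 1.26 × 9.81 = 12.3606 kN/m³.
The centroid of a semicircle lies 4r/(3π) = 0.547493 m from the diameter, here below the top edge, so the centroid depth is h_c = 0.547493 m.
A = πr²/2 = π × 1.29²/2 = 2.61396 m².
Resultant F = γ·h_c·A = 12.3606 × 0.547493 × 2.61396 = 17.6896 kN.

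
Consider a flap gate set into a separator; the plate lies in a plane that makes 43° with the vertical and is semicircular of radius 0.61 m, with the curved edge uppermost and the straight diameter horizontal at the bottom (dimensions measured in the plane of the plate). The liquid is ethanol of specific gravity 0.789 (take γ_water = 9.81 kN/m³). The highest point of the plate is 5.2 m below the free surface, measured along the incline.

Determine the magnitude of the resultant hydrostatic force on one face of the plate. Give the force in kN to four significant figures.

γ = 0.789 × 9.81 = 7.74009 kN/m³.
The plate makes 43° with the vertical, i.e. θ = 90° − 43° = 47° to the horizontal. Measuring y along the incline from the free-surface line, vertical depth h = y·sinθ with sinθ = 0.731354.
The centroid lies 4r/(3π) = 0.258892 m above the diameter, so r − 4r/(3π) = 0.61 − 0.258892 = 0.351108 m below the topmost point, so y_c = 5.2 + 0.351108 = 5.55111 m and h_c = 5.55111 × 0.731354 = 4.05983 m.
A = πr²/2 = π × 0.61²/2 = 0.584493 m².
Resultant F = γ·h_c·A = 7.74009 × 4.05983 × 0.584493 = 18.3668 kN.

F ≈ 18.37 kN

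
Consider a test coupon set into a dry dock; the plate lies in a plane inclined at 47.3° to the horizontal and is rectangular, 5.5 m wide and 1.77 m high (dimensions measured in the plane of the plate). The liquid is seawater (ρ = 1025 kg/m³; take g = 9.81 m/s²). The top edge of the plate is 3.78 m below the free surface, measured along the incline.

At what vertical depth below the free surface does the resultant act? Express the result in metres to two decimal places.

h_p = 3.47 m

γ = ρg = 1025 × 9.81 / 1000 = 10.05525 kN/m³.
Let θ = 47.3° be the plate's angle to the horizontal; measure y along the incline from where the plane meets the free surface. Vertical depth h = y·sinθ with sinθ = 0.734915.
The centroid lies 1.77/2 = 0.885 m below the top edge, so y_c = 3.78 + 0.885 = 4.665 m and h_c = 4.665 × 0.734915 = 3.42838 m.
A = 5.5 × 1.77 = 9.735 m².
Resultant F = γ·h_c·A = 10.05525 × 3.42838 × 9.735 = 335.597 kN.
I_c = b·h³/12 = 5.5 × 1.77³/12 = 2.54157 m⁴.
Centre of pressure: y_p = y_c + I_c/(y_c·A) = 4.665 + 2.54157/(4.665 × 9.735) = 4.665 + 0.0559647 = 4.72096 m along the plane.
Vertically, h_p = y_p·sinθ = 4.72096 × 0.734915 = 3.4695 m.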